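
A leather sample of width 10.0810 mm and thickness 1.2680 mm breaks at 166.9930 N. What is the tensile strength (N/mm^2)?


Formula: TS = force / (width * thickness)
Substituting: TS = 166.9930 / (10.0810 * 1.2680)
Result: 13.0640 N/mm^2


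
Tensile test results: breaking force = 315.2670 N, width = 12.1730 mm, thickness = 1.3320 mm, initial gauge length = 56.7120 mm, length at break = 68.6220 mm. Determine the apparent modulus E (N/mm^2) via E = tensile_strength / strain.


TS = F / (w * t) = 315.2670 / (12.1730 * 1.3320) = 19.4436 N/mm^2
strain = (Lf - L0) / L0 = (68.6220 - 56.7120) / 56.7120 = 0.2100
E = TS / strain = 19.4436 / 0.2100 = 92.5848 N/mm^2


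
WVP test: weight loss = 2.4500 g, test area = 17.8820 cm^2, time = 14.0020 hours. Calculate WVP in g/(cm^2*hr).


Formula: WVP = loss / (area * time)
Substituting: WVP = 2.4500 / (17.8820 * 14.0020)
Result: 0.00978498 g/(cm^2*hr)


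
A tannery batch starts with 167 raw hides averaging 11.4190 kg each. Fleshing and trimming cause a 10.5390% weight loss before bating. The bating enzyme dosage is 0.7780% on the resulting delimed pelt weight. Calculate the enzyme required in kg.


Total_raw = N * avg_wt = 167 * 11.4190 = 1906.9730 kg
Substrate = Total_raw * (1 - loss/100) = 1906.9730 * (1 - 10.5390/100) = 1705.9971 kg
Enzyme = Substrate * pct / 100 = 1705.9971 * 0.7780 / 100 = 13.2727 kg


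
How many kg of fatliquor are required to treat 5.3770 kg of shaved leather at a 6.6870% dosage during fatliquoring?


Formula: Fat = substrate * pct / 100
Substituting: Fat = 5.3770 * 6.6870 / 100
Result: 0.3596 kg


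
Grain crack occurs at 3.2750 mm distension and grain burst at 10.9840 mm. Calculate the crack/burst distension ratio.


Formula: Ratio = crack / burst
Substituting: Ratio = 3.2750 / 10.9840
Result: 0.2982


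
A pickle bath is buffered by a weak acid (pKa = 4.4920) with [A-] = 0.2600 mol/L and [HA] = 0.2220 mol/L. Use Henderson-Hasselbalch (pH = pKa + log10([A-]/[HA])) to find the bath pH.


ratio = [A-] / [HA] = 0.2600 / 0.2220 = 1.1712
log10(ratio) = 0.0686204
pH = pKa + log10(ratio) = 4.4920 + 0.0686204 = 4.5606


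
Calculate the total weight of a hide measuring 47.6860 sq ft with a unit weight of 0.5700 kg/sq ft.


Formula: Weight = area * weight_per_sqft
Substituting: Weight = 47.6860 * 0.5700
Result: 27.1810 kg


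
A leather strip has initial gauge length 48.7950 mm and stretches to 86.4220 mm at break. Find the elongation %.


Formula: Elongation = (Lf - L0) / L0 * 100
Substituting: Elongation = (86.4220 - 48.7950) / 48.7950 * 100
Result: 77.1124 %


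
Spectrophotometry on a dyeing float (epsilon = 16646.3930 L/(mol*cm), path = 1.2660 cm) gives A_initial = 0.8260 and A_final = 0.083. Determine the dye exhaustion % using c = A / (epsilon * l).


c_initial = A_i / (epsilon * l) = 0.8260 / (16646.3930 * 1.2660) = 3.9195e-05 mol/L
c_final = A_f / (epsilon * l) = 0.083 / (16646.3930 * 1.2660) = 3.9384e-06 mol/L
Exhaustion = (c_initial - c_final) / c_initial * 100 = (3.9195e-05 - 3.9384e-06) / 3.9195e-05 * 100 = 89.9516 %


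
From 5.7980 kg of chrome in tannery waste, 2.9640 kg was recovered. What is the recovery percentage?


Formula: Recovery = recovered / input * 100
Substituting: Recovery = 2.9640 / 5.7980 * 100
Result: 51.1211 %


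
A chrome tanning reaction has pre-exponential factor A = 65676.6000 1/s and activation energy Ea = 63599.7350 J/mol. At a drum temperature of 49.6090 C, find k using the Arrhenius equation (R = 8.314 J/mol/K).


T_K = T_C + 273.15 = 49.6090 + 273.15 = 322.7590 K
exponent = -Ea / (R * T_K) = -63599.7350 / (8.314 * 322.7590) = -23.7010
k = A * exp(exponent) = 65676.6000 * exp(-23.7010) = 3.3434e-06 1/s


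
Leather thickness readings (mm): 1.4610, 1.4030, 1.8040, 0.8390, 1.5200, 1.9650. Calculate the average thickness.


Formula: Average = sum / n
Substituting: Average = 8.9920 / 6
Result: 1.4987 mm


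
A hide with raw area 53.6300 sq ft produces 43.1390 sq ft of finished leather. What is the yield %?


Formula: Yield = finished / raw * 100
Substituting: Yield = 43.1390 / 53.6300 * 100
Result: 80.4382 %


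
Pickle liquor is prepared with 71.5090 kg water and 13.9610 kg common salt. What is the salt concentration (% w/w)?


Formula: Conc = salt / (water + salt) * 100
Substituting: Conc = 13.9610 / (71.5090 + 13.9610) * 100
Result: 16.3344 %


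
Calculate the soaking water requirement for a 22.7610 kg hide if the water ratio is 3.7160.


Formula: Water = hide_weight * ratio
Substituting: Water = 22.7610 * 3.7160
Result: 84.5799 kg


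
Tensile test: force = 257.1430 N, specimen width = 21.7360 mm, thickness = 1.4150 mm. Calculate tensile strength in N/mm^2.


Formula: TS = force / (width * thickness)
Substituting: TS = 257.1430 / (21.7360 * 1.4150)
Result: 8.3606 N/mm^2


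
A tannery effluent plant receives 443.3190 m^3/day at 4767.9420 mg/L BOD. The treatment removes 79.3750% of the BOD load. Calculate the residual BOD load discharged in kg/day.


Load_in = volume * conc / 1000 = 443.3190 * 4767.9420 / 1000 = 2113.7193 kg/day
Removed = Load_in * eff / 100 = 2113.7193 * 79.3750 / 100 = 1677.7647 kg/day
Load_out = Load_in - Removed = 2113.7193 - 1677.7647 = 435.9546 kg/day


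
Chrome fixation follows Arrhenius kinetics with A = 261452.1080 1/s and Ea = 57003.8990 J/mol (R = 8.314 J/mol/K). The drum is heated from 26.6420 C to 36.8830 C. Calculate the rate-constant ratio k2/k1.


T1 = 26.6420 + 273.15 = 299.7920 K; T2 = 36.8830 + 273.15 = 310.0330 K
k1 = A * exp(-Ea/(R*T1)) = 261452.1080 * exp(-57003.8990/(8.314*299.7920)) = 3.0541e-05 1/s
k2 = A * exp(-Ea/(R*T2)) = 261452.1080 * exp(-57003.8990/(8.314*310.0330)) = 6.5010e-05 1/s
k2/k1 = 6.5010e-05 / 3.0541e-05 = 2.1286


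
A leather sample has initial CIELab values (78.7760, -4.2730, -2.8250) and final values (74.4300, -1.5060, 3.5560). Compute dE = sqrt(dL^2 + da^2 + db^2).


dL = -4.3460, da = 2.7670, db = 6.3810
dE = sqrt((-4.3460)^2 + 2.7670^2 + 6.3810^2) = 8.2013


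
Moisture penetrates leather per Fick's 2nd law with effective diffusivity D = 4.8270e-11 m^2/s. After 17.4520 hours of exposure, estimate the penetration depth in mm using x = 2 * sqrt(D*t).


t = 17.4520 hr * 3600 = 62827.2000 s
D * t = 4.8270e-11 * 62827.2000 = 3.0327e-06
x = 2 * sqrt(D*t) = 2 * sqrt(3.0327e-06) = 0.00348291 m = 3.4829 mm


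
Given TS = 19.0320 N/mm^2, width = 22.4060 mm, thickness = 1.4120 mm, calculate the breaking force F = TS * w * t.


Formula: F = TS * w * t
Substituting: F = 19.0320 * 22.4060 * 1.4120
Result: 602.1206 N


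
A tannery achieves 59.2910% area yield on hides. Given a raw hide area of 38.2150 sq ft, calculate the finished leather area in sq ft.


Formula: finished = raw * yield / 100
Substituting: finished = 38.2150 * 59.2910 / 100
Result: 22.6581 sq ft


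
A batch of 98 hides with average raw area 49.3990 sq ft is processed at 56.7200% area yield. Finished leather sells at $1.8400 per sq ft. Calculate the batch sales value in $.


Raw_total = N * avg_area = 98 * 49.3990 = 4841.1020 sq ft
Finished = Raw_total * yield / 100 = 4841.1020 * 56.7200 / 100 = 2745.8731 sq ft
Value = Finished * price = 2745.8731 * 1.8400 = 5052.4064 $


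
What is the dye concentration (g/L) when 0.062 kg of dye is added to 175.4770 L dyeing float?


Formula: Conc = dye_mass(kg) / volume(L) * 1000
Substituting: Conc = 0.062 / 175.4770 * 1000
Result: 0.3533 g/L


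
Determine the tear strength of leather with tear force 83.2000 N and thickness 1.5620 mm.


Formula: Tear strength = force / thickness
Substituting: Tear strength = 83.2000 / 1.5620
Result: 53.2650 N/mm


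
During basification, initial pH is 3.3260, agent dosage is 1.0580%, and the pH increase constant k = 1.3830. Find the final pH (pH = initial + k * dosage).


Formula: pH_final = pH_initial + k * base_pct
Substituting: pH_final = 3.3260 + 1.3830 * 1.0580
Result: 4.7892


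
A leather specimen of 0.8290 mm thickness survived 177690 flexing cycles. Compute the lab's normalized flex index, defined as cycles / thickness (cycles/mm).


Formula: Index = cycles / thickness
Substituting: Index = 177690 / 0.8290
Result: 214342.5814 cycles/mm


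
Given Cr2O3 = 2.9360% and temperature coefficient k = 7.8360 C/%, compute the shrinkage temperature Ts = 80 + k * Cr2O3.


Formula: Ts = 80 + k * Cr2O3
Substituting: Ts = 80 + 7.8360 * 2.9360
Result: 103.0065 C


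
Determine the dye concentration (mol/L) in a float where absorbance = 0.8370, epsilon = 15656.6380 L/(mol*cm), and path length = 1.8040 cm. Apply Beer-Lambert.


Formula: c = A / (epsilon * l)
Substituting: c = 0.8370 / (15656.6380 * 1.8040)
Result: 2.9634e-05 mol/L


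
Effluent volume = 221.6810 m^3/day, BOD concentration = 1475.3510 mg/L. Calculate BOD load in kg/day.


Formula: BOD_load = volume * conc / 1000
Substituting: BOD_load = 221.6810 * 1475.3510 / 1000
Result: 327.0573 kg/day


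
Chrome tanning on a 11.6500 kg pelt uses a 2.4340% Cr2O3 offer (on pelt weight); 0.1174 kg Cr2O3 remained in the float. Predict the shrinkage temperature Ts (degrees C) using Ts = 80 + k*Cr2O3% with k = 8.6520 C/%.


Offered = pelt * offer_pct / 100 = 11.6500 * 2.4340 / 100 = 0.2836 kg
Uptake = offered - residual = 0.2836 - 0.1174 = 0.1662 kg
Cr2O3% on pelt = uptake / pelt * 100 = 0.1662 / 11.6500 * 100 = 1.4263 %
Ts = 80 + k * Cr2O3% = 80 + 8.6520 * 1.4263 = 92.3401 C


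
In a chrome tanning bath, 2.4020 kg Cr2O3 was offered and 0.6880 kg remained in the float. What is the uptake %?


Formula: Uptake = (offered - residual) / offered * 100
Substituting: Uptake = (2.4020 - 0.6880) / 2.4020 * 100
Result: 71.3572 %


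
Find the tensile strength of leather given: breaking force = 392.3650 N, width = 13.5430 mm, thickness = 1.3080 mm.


Formula: TS = force / (width * thickness)
Substituting: TS = 392.3650 / (13.5430 * 1.3080)
Result: 22.1497 N/mm^2


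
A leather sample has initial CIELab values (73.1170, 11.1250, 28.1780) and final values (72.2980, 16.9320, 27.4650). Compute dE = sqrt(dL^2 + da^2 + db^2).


dL = -0.8190, da = 5.8070, db = -0.7130
dE = sqrt((-0.8190)^2 + 5.8070^2 + (-0.7130)^2) = 5.9077


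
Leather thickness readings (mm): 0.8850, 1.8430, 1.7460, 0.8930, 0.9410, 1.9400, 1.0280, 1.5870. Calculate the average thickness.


Formula: Average = sum / n
Substituting: Average = 10.8630 / 8
Result: 1.3579 mm


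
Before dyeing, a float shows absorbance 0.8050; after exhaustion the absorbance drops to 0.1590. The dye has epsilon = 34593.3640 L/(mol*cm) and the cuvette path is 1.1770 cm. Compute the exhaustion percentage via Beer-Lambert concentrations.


c_initial = A_i / (epsilon * l) = 0.8050 / (34593.3640 * 1.1770) = 1.9771e-05 mol/L
c_final = A_f / (epsilon * l) = 0.1590 / (34593.3640 * 1.1770) = 3.9051e-06 mol/L
Exhaustion = (c_initial - c_final) / c_initial * 100 = (1.9771e-05 - 3.9051e-06) / 1.9771e-05 * 100 = 80.2484 %


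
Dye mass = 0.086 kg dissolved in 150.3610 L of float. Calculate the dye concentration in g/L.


Formula: Conc = dye_mass(kg) / volume(L) * 1000
Substituting: Conc = 0.086 / 150.3610 * 1000
Result: 0.5720 g/L


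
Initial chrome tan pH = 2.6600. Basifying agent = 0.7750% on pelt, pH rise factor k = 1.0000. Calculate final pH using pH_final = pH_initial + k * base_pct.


Formula: pH_final = pH_initial + k * base_pct
Substituting: pH_final = 2.6600 + 1.0000 * 0.7750
Result: 3.4350


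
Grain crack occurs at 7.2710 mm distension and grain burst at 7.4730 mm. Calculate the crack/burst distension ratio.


Formula: Ratio = crack / burst
Substituting: Ratio = 7.2710 / 7.4730
Result: 0.9730


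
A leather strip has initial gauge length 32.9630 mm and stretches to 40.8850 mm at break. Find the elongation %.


Formula: Elongation = (Lf - L0) / L0 * 100
Substituting: Elongation = (40.8850 - 32.9630) / 32.9630 * 100
Result: 24.0330 %


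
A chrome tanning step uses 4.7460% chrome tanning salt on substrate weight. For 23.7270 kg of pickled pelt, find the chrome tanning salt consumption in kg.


Formula: Chrome = substrate * pct / 100
Substituting: Chrome = 23.7270 * 4.7460 / 100
Result: 1.1261 kg


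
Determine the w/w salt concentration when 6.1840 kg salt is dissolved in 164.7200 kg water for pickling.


Formula: Conc = salt / (water + salt) * 100
Substituting: Conc = 6.1840 / (164.7200 + 6.1840) * 100
Result: 3.6184 %


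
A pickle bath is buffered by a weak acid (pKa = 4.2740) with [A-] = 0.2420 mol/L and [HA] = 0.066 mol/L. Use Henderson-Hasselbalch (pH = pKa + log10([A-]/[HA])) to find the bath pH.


ratio = [A-] / [HA] = 0.2420 / 0.066 = 3.6667
log10(ratio) = 0.5643
pH = pKa + log10(ratio) = 4.2740 + 0.5643 = 4.8383


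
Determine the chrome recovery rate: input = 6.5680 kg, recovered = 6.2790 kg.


Formula: Recovery = recovered / input * 100
Substituting: Recovery = 6.2790 / 6.5680 * 100
Result: 95.5999 %


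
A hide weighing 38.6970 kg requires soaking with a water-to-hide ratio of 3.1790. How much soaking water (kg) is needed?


Formula: Water = hide_weight * ratio
Substituting: Water = 38.6970 * 3.1790
Result: 123.0178 kg


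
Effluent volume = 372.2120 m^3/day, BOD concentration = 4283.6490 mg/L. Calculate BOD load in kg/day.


Formula: BOD_load = volume * conc / 1000
Substituting: BOD_load = 372.2120 * 4283.6490 / 1000
Result: 1594.4256 kg/day


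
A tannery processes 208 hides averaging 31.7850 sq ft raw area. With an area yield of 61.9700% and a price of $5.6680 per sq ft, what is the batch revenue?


Raw_total = N * avg_area = 208 * 31.7850 = 6611.2800 sq ft
Finished = Raw_total * yield / 100 = 6611.2800 * 61.9700 / 100 = 4097.0102 sq ft
Value = Finished * price = 4097.0102 * 5.6680 = 23221.8539 $


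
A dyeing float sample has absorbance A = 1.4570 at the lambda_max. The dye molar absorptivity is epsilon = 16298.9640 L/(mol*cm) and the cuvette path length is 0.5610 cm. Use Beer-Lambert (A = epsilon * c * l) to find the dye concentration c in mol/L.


Formula: c = A / (epsilon * l)
Substituting: c = 1.4570 / (16298.9640 * 0.5610)
Result: 1.5934e-04 mol/L


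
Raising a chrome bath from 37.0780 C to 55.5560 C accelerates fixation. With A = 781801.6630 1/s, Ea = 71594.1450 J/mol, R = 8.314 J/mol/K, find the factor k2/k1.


T1 = 37.0780 + 273.15 = 310.2280 K; T2 = 55.5560 + 273.15 = 328.7060 K
k1 = A * exp(-Ea/(R*T1)) = 781801.6630 * exp(-71594.1450/(8.314*310.2280)) = 6.8865e-07 1/s
k2 = A * exp(-Ea/(R*T2)) = 781801.6630 * exp(-71594.1450/(8.314*328.7060)) = 3.2784e-06 1/s
k2/k1 = 3.2784e-06 / 6.8865e-07 = 4.7607


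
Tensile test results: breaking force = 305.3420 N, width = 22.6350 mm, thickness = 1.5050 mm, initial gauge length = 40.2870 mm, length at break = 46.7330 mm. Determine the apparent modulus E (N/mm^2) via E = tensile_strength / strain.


TS = F / (w * t) = 305.3420 / (22.6350 * 1.5050) = 8.9633 N/mm^2
strain = (Lf - L0) / L0 = (46.7330 - 40.2870) / 40.2870 = 0.1600
E = TS / strain = 8.9633 / 0.1600 = 56.0201 N/mm^2


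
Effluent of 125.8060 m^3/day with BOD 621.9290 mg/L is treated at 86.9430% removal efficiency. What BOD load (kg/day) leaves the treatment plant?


Load_in = volume * conc / 1000 = 125.8060 * 621.9290 / 1000 = 78.2424 kg/day
Removed = Load_in * eff / 100 = 78.2424 * 86.9430 / 100 = 68.0263 kg/day
Load_out = Load_in - Removed = 78.2424 - 68.0263 = 10.2161 kg/day


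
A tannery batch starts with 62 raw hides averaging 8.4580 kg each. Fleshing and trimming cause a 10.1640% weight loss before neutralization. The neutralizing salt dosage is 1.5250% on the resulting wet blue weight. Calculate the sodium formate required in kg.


Total_raw = N * avg_wt = 62 * 8.4580 = 524.3960 kg
Substrate = Total_raw * (1 - loss/100) = 524.3960 * (1 - 10.1640/100) = 471.0964 kg
Neutralizer = Substrate * pct / 100 = 471.0964 * 1.5250 / 100 = 7.1842 kg


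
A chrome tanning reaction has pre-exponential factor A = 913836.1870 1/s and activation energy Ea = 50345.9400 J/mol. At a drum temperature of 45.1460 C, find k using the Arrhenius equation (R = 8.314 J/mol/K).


T_K = T_C + 273.15 = 45.1460 + 273.15 = 318.2960 K
exponent = -Ea / (R * T_K) = -50345.9400 / (8.314 * 318.2960) = -19.0249
k = A * exp(exponent) = 913836.1870 * exp(-19.0249) = 0.00499393 1/s


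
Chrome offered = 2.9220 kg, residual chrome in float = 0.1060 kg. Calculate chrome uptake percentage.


Formula: Uptake = (offered - residual) / offered * 100
Substituting: Uptake = (2.9220 - 0.1060) / 2.9220 * 100
Result: 96.3723 %


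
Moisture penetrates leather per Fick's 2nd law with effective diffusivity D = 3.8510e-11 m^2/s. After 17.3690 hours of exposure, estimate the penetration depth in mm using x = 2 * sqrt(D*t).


t = 17.3690 hr * 3600 = 62528.4000 s
D * t = 3.8510e-11 * 62528.4000 = 2.4080e-06
x = 2 * sqrt(D*t) = 2 * sqrt(2.4080e-06) = 0.00310353 m = 3.1035 mm


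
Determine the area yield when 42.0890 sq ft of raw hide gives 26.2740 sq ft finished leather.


Formula: Yield = finished / raw * 100
Substituting: Yield = 26.2740 / 42.0890 * 100
Result: 62.4249 %


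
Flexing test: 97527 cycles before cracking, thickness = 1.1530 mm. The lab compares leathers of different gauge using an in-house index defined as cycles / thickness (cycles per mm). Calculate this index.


Formula: Index = cycles / thickness
Substituting: Index = 97527 / 1.1530
Result: 84585.4293 cycles/mm


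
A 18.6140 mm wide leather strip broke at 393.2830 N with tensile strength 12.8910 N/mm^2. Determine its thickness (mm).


Formula: t = F / (TS * w)
Substituting: t = 393.2830 / (12.8910 * 18.6140)
Result: 1.6390 mm


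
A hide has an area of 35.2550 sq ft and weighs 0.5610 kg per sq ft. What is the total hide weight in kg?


Formula: Weight = area * weight_per_sqft
Substituting: Weight = 35.2550 * 0.5610
Result: 19.7781 kg


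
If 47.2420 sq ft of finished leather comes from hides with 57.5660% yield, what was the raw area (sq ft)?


Formula: raw = finished * 100 / yield
Substituting: raw = 47.2420 * 100 / 57.5660
Result: 82.0658 sq ft


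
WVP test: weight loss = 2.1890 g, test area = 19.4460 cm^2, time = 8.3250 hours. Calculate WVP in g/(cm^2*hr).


Formula: WVP = loss / (area * time)
Substituting: WVP = 2.1890 / (19.4460 * 8.3250)
Result: 0.0135217 g/(cm^2*hr)


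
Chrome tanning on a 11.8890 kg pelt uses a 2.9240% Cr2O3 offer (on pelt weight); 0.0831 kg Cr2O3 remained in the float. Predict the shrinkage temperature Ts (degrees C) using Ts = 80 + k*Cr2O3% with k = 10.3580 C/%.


Offered = pelt * offer_pct / 100 = 11.8890 * 2.9240 / 100 = 0.3476 kg
Uptake = offered - residual = 0.3476 - 0.0831 = 0.2645 kg
Cr2O3% on pelt = uptake / pelt * 100 = 0.2645 / 11.8890 * 100 = 2.2250 %
Ts = 80 + k * Cr2O3% = 80 + 10.3580 * 2.2250 = 103.0469 C


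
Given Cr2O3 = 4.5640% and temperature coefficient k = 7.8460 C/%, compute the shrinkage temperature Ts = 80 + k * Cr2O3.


Formula: Ts = 80 + k * Cr2O3
Substituting: Ts = 80 + 7.8460 * 4.5640
Result: 115.8091 C


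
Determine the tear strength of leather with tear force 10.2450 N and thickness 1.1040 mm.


Formula: Tear strength = force / thickness
Substituting: Tear strength = 10.2450 / 1.1040
Result: 9.2799 N/mm


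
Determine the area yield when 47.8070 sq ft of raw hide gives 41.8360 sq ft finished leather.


Formula: Yield = finished / raw * 100
Substituting: Yield = 41.8360 / 47.8070 * 100
Result: 87.5102 %


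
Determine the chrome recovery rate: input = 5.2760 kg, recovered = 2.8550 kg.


Formula: Recovery = recovered / input * 100
Substituting: Recovery = 2.8550 / 5.2760 * 100
Result: 54.1130 %


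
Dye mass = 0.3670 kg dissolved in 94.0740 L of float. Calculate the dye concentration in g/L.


Formula: Conc = dye_mass(kg) / volume(L) * 1000
Substituting: Conc = 0.3670 / 94.0740 * 1000
Result: 3.9012 g/L


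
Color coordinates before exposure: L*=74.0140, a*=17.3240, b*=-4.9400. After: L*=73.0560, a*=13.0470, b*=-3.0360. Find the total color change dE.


dL = -0.9580, da = -4.2770, db = 1.9040
dE = sqrt((-0.9580)^2 + (-4.2770)^2 + 1.9040^2) = 4.7787


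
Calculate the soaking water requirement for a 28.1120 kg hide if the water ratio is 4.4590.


Formula: Water = hide_weight * ratio
Substituting: Water = 28.1120 * 4.4590
Result: 125.3514 kg


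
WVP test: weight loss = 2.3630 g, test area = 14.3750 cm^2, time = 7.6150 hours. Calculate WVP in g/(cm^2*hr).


Formula: WVP = loss / (area * time)
Substituting: WVP = 2.3630 / (14.3750 * 7.6150)
Result: 0.0215867 g/(cm^2*hr)


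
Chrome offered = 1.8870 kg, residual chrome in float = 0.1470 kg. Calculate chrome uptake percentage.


Formula: Uptake = (offered - residual) / offered * 100
Substituting: Uptake = (1.8870 - 0.1470) / 1.8870 * 100
Result: 92.2099 %


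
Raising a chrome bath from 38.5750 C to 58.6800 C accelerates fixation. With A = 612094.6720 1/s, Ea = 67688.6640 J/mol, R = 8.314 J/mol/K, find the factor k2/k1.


T1 = 38.5750 + 273.15 = 311.7250 K; T2 = 58.6800 + 273.15 = 331.8300 K
k1 = A * exp(-Ea/(R*T1)) = 612094.6720 * exp(-67688.6640/(8.314*311.7250)) = 2.7801e-06 1/s
k2 = A * exp(-Ea/(R*T2)) = 612094.6720 * exp(-67688.6640/(8.314*331.8300)) = 1.3530e-05 1/s
k2/k1 = 1.3530e-05 / 2.7801e-06 = 4.8667


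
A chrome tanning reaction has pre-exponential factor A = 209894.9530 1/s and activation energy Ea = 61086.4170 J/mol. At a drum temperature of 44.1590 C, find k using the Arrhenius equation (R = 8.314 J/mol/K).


T_K = T_C + 273.15 = 44.1590 + 273.15 = 317.3090 K
exponent = -Ea / (R * T_K) = -61086.4170 / (8.314 * 317.3090) = -23.1554
k = A * exp(exponent) = 209894.9530 * exp(-23.1554) = 1.8439e-05 1/s


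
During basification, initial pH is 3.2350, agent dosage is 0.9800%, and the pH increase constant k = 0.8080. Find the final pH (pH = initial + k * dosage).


Formula: pH_final = pH_initial + k * base_pct
Substituting: pH_final = 3.2350 + 0.8080 * 0.9800
Result: 4.0268


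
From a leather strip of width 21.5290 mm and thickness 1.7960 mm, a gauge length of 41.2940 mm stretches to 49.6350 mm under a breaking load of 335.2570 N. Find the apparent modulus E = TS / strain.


TS = F / (w * t) = 335.2570 / (21.5290 * 1.7960) = 8.6706 N/mm^2
strain = (Lf - L0) / L0 = (49.6350 - 41.2940) / 41.2940 = 0.2020
E = TS / strain = 8.6706 / 0.2020 = 42.9256 N/mm^2


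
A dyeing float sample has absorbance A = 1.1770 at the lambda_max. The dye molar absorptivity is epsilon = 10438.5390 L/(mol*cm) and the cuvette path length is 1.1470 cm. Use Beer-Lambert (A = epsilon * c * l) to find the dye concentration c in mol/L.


Formula: c = A / (epsilon * l)
Substituting: c = 1.1770 / (10438.5390 * 1.1470)
Result: 9.8304e-05 mol/L


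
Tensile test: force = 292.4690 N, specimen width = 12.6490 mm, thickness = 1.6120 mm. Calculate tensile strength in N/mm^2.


Formula: TS = force / (width * thickness)
Substituting: TS = 292.4690 / (12.6490 * 1.6120)
Result: 14.3436 N/mm^2


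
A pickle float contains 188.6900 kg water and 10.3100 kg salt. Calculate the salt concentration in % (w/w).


Formula: Conc = salt / (water + salt) * 100
Substituting: Conc = 10.3100 / (188.6900 + 10.3100) * 100
Result: 5.1809 %


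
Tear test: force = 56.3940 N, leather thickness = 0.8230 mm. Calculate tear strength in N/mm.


Formula: Tear strength = force / thickness
Substituting: Tear strength = 56.3940 / 0.8230
Result: 68.5225 N/mm


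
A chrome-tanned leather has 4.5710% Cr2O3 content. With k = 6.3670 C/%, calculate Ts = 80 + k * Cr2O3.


Formula: Ts = 80 + k * Cr2O3
Substituting: Ts = 80 + 6.3670 * 4.5710
Result: 109.1036 C


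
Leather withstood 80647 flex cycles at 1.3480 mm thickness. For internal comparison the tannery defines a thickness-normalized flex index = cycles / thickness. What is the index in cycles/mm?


Formula: Index = cycles / thickness
Substituting: Index = 80647 / 1.3480
Result: 59827.1513 cycles/mm


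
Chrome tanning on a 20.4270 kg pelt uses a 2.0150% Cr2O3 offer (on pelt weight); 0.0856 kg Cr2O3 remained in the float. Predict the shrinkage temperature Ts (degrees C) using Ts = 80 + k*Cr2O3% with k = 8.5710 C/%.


Offered = pelt * offer_pct / 100 = 20.4270 * 2.0150 / 100 = 0.4116 kg
Uptake = offered - residual = 0.4116 - 0.0856 = 0.3260 kg
Cr2O3% on pelt = uptake / pelt * 100 = 0.3260 / 20.4270 * 100 = 1.5959 %
Ts = 80 + k * Cr2O3% = 80 + 8.5710 * 1.5959 = 93.6789 C


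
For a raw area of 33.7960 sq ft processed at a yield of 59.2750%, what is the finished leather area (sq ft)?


Formula: finished = raw * yield / 100
Substituting: finished = 33.7960 * 59.2750 / 100
Result: 20.0326 sq ft


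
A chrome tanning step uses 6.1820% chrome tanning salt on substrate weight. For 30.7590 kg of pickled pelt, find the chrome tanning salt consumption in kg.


Formula: Chrome = substrate * pct / 100
Substituting: Chrome = 30.7590 * 6.1820 / 100
Result: 1.9015 kg


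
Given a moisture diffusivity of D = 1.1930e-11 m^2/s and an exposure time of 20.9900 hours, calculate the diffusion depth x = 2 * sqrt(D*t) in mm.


t = 20.9900 hr * 3600 = 75564.0000 s
D * t = 1.1930e-11 * 75564.0000 = 9.0148e-07
x = 2 * sqrt(D*t) = 2 * sqrt(9.0148e-07) = 0.00189892 m = 1.8989 mm


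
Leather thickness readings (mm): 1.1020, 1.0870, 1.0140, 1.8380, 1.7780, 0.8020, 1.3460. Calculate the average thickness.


Formula: Average = sum / n
Substituting: Average = 8.9670 / 7
Result: 1.2810 mm


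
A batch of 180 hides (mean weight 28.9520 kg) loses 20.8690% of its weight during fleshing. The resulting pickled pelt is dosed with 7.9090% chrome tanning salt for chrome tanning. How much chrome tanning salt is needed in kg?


Total_raw = N * avg_wt = 180 * 28.9520 = 5211.3600 kg
Substrate = Total_raw * (1 - loss/100) = 5211.3600 * (1 - 20.8690/100) = 4123.8013 kg
Chrome = Substrate * pct / 100 = 4123.8013 * 7.9090 / 100 = 326.1514 kg


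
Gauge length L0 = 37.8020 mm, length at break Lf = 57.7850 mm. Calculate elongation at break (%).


Formula: Elongation = (Lf - L0) / L0 * 100
Substituting: Elongation = (57.7850 - 37.8020) / 37.8020 * 100
Result: 52.8623 %


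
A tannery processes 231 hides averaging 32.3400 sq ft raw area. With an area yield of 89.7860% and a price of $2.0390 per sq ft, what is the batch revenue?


Raw_total = N * avg_area = 231 * 32.3400 = 7470.5400 sq ft
Finished = Raw_total * yield / 100 = 7470.5400 * 89.7860 / 100 = 6707.4990 sq ft
Value = Finished * price = 6707.4990 * 2.0390 = 13676.5906 $


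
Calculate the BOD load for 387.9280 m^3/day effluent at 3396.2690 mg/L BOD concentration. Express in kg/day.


Formula: BOD_load = volume * conc / 1000
Substituting: BOD_load = 387.9280 * 3396.2690 / 1000
Result: 1317.5078 kg/day


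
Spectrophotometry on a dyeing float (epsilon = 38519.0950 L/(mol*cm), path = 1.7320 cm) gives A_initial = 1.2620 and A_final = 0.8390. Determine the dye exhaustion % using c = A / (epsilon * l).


c_initial = A_i / (epsilon * l) = 1.2620 / (38519.0950 * 1.7320) = 1.8916e-05 mol/L
c_final = A_f / (epsilon * l) = 0.8390 / (38519.0950 * 1.7320) = 1.2576e-05 mol/L
Exhaustion = (c_initial - c_final) / c_initial * 100 = (1.8916e-05 - 1.2576e-05) / 1.8916e-05 * 100 = 33.5182 %


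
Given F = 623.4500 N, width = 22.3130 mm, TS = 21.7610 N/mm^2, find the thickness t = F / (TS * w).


Formula: t = F / (TS * w)
Substituting: t = 623.4500 / (21.7610 * 22.3130)
Result: 1.2840 mm


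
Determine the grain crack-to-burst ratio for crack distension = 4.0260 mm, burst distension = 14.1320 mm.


Formula: Ratio = crack / burst
Substituting: Ratio = 4.0260 / 14.1320
Result: 0.2849


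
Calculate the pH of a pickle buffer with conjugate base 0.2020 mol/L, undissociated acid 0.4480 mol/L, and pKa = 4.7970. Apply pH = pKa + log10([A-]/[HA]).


ratio = [A-] / [HA] = 0.2020 / 0.4480 = 0.4509
log10(ratio) = -0.3459
pH = pKa + log10(ratio) = 4.7970 - 0.3459 = 4.4511


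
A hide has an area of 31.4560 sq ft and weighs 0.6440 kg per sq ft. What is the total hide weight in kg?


Formula: Weight = area * weight_per_sqft
Substituting: Weight = 31.4560 * 0.6440
Result: 20.2577 kg


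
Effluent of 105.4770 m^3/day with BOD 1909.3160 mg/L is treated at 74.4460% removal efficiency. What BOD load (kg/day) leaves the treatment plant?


Load_in = volume * conc / 1000 = 105.4770 * 1909.3160 / 1000 = 201.3889 kg/day
Removed = Load_in * eff / 100 = 201.3889 * 74.4460 / 100 = 149.9260 kg/day
Load_out = Load_in - Removed = 201.3889 - 149.9260 = 51.4629 kg/day


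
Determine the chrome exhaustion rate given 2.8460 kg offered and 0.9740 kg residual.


Formula: Uptake = (offered - residual) / offered * 100
Substituting: Uptake = (2.8460 - 0.9740) / 2.8460 * 100
Result: 65.7765 %


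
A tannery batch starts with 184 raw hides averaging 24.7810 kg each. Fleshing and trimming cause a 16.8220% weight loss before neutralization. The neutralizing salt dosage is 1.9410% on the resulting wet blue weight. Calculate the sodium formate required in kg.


Total_raw = N * avg_wt = 184 * 24.7810 = 4559.7040 kg
Substrate = Total_raw * (1 - loss/100) = 4559.7040 * (1 - 16.8220/100) = 3792.6706 kg
Neutralizer = Substrate * pct / 100 = 3792.6706 * 1.9410 / 100 = 73.6157 kg


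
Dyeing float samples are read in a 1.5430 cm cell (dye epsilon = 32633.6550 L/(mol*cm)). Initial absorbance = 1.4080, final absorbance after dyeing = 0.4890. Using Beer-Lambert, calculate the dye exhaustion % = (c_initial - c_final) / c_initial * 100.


c_initial = A_i / (epsilon * l) = 1.4080 / (32633.6550 * 1.5430) = 2.7962e-05 mol/L
c_final = A_f / (epsilon * l) = 0.4890 / (32633.6550 * 1.5430) = 9.7113e-06 mol/L
Exhaustion = (c_initial - c_final) / c_initial * 100 = (2.7962e-05 - 9.7113e-06) / 2.7962e-05 * 100 = 65.2699 %


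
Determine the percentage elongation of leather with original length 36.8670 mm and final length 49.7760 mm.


Formula: Elongation = (Lf - L0) / L0 * 100
Substituting: Elongation = (49.7760 - 36.8670) / 36.8670 * 100
Result: 35.0151 %


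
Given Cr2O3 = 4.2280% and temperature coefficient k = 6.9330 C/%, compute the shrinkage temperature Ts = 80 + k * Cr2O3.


Formula: Ts = 80 + k * Cr2O3
Substituting: Ts = 80 + 6.9330 * 4.2280
Result: 109.3127 C


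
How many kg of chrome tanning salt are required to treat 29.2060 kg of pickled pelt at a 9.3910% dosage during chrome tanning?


Formula: Chrome = substrate * pct / 100
Substituting: Chrome = 29.2060 * 9.3910 / 100
Result: 2.7427 kg


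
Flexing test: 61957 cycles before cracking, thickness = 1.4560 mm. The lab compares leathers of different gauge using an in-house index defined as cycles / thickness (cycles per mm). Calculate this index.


Formula: Index = cycles / thickness
Substituting: Index = 61957 / 1.4560
Result: 42552.8846 cycles/mm


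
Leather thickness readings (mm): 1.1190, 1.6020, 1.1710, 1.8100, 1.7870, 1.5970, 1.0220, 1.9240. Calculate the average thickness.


Formula: Average = sum / n
Substituting: Average = 12.0320 / 8
Result: 1.5040 mm


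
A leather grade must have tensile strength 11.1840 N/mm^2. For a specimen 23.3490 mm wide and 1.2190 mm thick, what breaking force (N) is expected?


Formula: F = TS * w * t
Substituting: F = 11.1840 * 23.3490 * 1.2190
Result: 318.3238 N


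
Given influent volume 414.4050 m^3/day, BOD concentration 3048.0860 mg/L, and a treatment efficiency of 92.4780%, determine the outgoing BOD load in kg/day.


Load_in = volume * conc / 1000 = 414.4050 * 3048.0860 / 1000 = 1263.1421 kg/day
Removed = Load_in * eff / 100 = 1263.1421 * 92.4780 / 100 = 1168.1285 kg/day
Load_out = Load_in - Removed = 1263.1421 - 1168.1285 = 95.0135 kg/day


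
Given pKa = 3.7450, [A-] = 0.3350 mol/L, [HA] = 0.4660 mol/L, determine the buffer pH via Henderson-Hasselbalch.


ratio = [A-] / [HA] = 0.3350 / 0.4660 = 0.7189
log10(ratio) = -0.1433
pH = pKa + log10(ratio) = 3.7450 - 0.1433 = 3.6017


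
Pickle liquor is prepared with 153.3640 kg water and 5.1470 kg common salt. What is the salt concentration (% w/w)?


Formula: Conc = salt / (water + salt) * 100
Substituting: Conc = 5.1470 / (153.3640 + 5.1470) * 100
Result: 3.2471 %


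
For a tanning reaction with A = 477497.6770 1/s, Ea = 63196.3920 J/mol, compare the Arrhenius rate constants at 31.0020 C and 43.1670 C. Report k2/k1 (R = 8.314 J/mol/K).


T1 = 31.0020 + 273.15 = 304.1520 K; T2 = 43.1670 + 273.15 = 316.3170 K
k1 = A * exp(-Ea/(R*T1)) = 477497.6770 * exp(-63196.3920/(8.314*304.1520)) = 6.6884e-06 1/s
k2 = A * exp(-Ea/(R*T2)) = 477497.6770 * exp(-63196.3920/(8.314*316.3170)) = 1.7488e-05 1/s
k2/k1 = 1.7488e-05 / 6.6884e-06 = 2.6146


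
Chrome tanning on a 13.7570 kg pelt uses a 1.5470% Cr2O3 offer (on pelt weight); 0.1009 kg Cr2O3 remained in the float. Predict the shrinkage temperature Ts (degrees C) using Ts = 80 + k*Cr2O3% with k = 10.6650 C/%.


Offered = pelt * offer_pct / 100 = 13.7570 * 1.5470 / 100 = 0.2128 kg
Uptake = offered - residual = 0.2128 - 0.1009 = 0.1119 kg
Cr2O3% on pelt = uptake / pelt * 100 = 0.1119 / 13.7570 * 100 = 0.8136 %
Ts = 80 + k * Cr2O3% = 80 + 10.6650 * 0.8136 = 88.6766 C


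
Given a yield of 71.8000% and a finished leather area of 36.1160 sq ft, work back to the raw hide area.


Formula: raw = finished * 100 / yield
Substituting: raw = 36.1160 * 100 / 71.8000
Result: 50.3008 sq ft


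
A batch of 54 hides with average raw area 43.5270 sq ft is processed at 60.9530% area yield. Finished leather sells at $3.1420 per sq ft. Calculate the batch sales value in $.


Raw_total = N * avg_area = 54 * 43.5270 = 2350.4580 sq ft
Finished = Raw_total * yield / 100 = 2350.4580 * 60.9530 / 100 = 1432.6747 sq ft
Value = Finished * price = 1432.6747 * 3.1420 = 4501.4638 $


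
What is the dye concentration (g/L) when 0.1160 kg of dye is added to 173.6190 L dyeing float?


Formula: Conc = dye_mass(kg) / volume(L) * 1000
Substituting: Conc = 0.1160 / 173.6190 * 1000
Result: 0.6681 g/L


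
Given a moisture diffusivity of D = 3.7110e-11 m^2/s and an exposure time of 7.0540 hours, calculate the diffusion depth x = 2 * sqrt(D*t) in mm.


t = 7.0540 hr * 3600 = 25394.4000 s
D * t = 3.7110e-11 * 25394.4000 = 9.4239e-07
x = 2 * sqrt(D*t) = 2 * sqrt(9.4239e-07) = 0.00194153 m = 1.9415 mm


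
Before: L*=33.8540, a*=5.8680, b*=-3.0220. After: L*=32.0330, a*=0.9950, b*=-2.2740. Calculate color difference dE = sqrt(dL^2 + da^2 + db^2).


dL = -1.8210, da = -4.8730, db = 0.7480
dE = sqrt((-1.8210)^2 + (-4.8730)^2 + 0.7480^2) = 5.2556


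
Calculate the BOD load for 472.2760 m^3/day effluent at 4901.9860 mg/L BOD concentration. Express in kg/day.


Formula: BOD_load = volume * conc / 1000
Substituting: BOD_load = 472.2760 * 4901.9860 / 1000
Result: 2315.0903 kg/day


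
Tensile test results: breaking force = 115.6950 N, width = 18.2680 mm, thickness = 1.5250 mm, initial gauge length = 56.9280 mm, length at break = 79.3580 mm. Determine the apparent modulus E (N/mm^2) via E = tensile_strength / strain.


TS = F / (w * t) = 115.6950 / (18.2680 * 1.5250) = 4.1529 N/mm^2
strain = (Lf - L0) / L0 = (79.3580 - 56.9280) / 56.9280 = 0.3940
E = TS / strain = 4.1529 / 0.3940 = 10.5402 N/mm^2


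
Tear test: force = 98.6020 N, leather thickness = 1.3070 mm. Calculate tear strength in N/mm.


Formula: Tear strength = force / thickness
Substituting: Tear strength = 98.6020 / 1.3070
Result: 75.4415 N/mm


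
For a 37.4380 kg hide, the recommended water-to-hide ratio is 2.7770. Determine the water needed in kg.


Formula: Water = hide_weight * ratio
Substituting: Water = 37.4380 * 2.7770
Result: 103.9653 kg


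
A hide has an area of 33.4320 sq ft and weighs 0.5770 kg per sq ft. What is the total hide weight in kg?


Formula: Weight = area * weight_per_sqft
Substituting: Weight = 33.4320 * 0.5770
Result: 19.2903 kg


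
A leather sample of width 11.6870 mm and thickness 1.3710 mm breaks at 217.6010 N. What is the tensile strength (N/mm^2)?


Formula: TS = force / (width * thickness)
Substituting: TS = 217.6010 / (11.6870 * 1.3710)
Result: 13.5806 N/mm^2


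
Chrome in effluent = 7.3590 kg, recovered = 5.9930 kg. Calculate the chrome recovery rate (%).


Formula: Recovery = recovered / input * 100
Substituting: Recovery = 5.9930 / 7.3590 * 100
Result: 81.4377 %


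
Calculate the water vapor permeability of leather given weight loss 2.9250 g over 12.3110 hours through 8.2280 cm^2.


Formula: WVP = loss / (area * time)
Substituting: WVP = 2.9250 / (8.2280 * 12.3110)
Result: 0.0288761 g/(cm^2*hr)


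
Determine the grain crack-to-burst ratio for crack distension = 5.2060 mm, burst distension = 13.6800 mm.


Formula: Ratio = crack / burst
Substituting: Ratio = 5.2060 / 13.6800
Result: 0.3806


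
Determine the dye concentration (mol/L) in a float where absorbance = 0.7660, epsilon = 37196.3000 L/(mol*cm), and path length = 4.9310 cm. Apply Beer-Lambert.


Formula: c = A / (epsilon * l)
Substituting: c = 0.7660 / (37196.3000 * 4.9310)
Result: 4.1763e-06 mol/L


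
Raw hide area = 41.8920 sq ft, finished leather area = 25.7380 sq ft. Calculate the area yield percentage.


Formula: Yield = finished / raw * 100
Substituting: Yield = 25.7380 / 41.8920 * 100
Result: 61.4389 %


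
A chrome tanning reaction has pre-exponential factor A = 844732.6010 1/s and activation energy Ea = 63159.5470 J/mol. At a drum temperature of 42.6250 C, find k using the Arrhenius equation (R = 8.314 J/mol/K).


T_K = T_C + 273.15 = 42.6250 + 273.15 = 315.7750 K
exponent = -Ea / (R * T_K) = -63159.5470 / (8.314 * 315.7750) = -24.0575
k = A * exp(exponent) = 844732.6010 * exp(-24.0575) = 3.0107e-05 1/s


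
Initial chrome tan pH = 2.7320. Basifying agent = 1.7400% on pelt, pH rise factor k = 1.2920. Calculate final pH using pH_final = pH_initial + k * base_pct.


Formula: pH_final = pH_initial + k * base_pct
Substituting: pH_final = 2.7320 + 1.2920 * 1.7400
Result: 4.9801


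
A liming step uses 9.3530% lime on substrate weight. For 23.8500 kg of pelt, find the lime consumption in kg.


Formula: Lime = substrate * pct / 100
Substituting: Lime = 23.8500 * 9.3530 / 100
Result: 2.2307 kg


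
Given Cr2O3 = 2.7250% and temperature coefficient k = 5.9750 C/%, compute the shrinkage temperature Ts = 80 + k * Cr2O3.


Formula: Ts = 80 + k * Cr2O3
Substituting: Ts = 80 + 5.9750 * 2.7250
Result: 96.2819 C


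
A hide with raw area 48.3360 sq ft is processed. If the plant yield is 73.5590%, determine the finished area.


Formula: finished = raw * yield / 100
Substituting: finished = 48.3360 * 73.5590 / 100
Result: 35.5555 sq ft


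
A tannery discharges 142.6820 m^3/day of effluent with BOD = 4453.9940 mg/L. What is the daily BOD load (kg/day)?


Formula: BOD_load = volume * conc / 1000
Substituting: BOD_load = 142.6820 * 4453.9940 / 1000
Result: 635.5048 kg/day


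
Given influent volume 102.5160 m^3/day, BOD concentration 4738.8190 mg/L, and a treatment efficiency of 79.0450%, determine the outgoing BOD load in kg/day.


Load_in = volume * conc / 1000 = 102.5160 * 4738.8190 / 1000 = 485.8048 kg/day
Removed = Load_in * eff / 100 = 485.8048 * 79.0450 / 100 = 384.0044 kg/day
Load_out = Load_in - Removed = 485.8048 - 384.0044 = 101.8004 kg/day


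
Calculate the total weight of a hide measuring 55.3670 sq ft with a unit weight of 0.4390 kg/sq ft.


Formula: Weight = area * weight_per_sqft
Substituting: Weight = 55.3670 * 0.4390
Result: 24.3061 kg


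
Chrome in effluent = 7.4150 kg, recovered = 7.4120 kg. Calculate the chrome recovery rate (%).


Formula: Recovery = recovered / input * 100
Substituting: Recovery = 7.4120 / 7.4150 * 100
Result: 99.9595 %


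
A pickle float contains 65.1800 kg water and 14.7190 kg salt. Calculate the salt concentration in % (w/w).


Formula: Conc = salt / (water + salt) * 100
Substituting: Conc = 14.7190 / (65.1800 + 14.7190) * 100
Result: 18.4220 %
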